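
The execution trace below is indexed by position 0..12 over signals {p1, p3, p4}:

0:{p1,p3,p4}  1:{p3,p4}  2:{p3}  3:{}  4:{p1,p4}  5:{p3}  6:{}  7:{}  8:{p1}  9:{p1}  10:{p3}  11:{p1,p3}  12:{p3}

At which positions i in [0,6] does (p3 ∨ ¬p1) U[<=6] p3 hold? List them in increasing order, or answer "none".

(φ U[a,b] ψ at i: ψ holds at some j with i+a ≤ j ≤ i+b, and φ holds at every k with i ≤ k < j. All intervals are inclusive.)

Evaluate at each i in [0,6]:
  i=0: ✓ (rhs at j=0)
  i=1: ✓ (rhs at j=1)
  i=2: ✓ (rhs at j=2)
  i=3: ✗ (lhs fails at k=4 before rhs at j=5)
  i=4: ✗ (lhs fails at k=4 before rhs at j=5)
  i=5: ✓ (rhs at j=5)
  i=6: ✗ (lhs fails at k=8 before rhs at j=10)

0, 1, 2, 5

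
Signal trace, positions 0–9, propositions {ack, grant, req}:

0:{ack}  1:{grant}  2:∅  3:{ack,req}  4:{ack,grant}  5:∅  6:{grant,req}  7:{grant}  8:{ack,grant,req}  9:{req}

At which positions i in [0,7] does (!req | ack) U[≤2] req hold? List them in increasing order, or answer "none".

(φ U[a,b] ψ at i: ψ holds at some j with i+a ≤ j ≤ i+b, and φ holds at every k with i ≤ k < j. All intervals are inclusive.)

1, 2, 3, 4, 5, 6, 7

Evaluate at each i in [0,7]:
  i=0: ✗ (no rhs in [0,2])
  i=1: ✓ (rhs at j=3; lhs holds on [1,2])
  i=2: ✓ (rhs at j=3; lhs holds on [2,2])
  i=3: ✓ (rhs at j=3)
  i=4: ✓ (rhs at j=6; lhs holds on [4,5])
  i=5: ✓ (rhs at j=6; lhs holds on [5,5])
  i=6: ✓ (rhs at j=6)
  i=7: ✓ (rhs at j=8; lhs holds on [7,7])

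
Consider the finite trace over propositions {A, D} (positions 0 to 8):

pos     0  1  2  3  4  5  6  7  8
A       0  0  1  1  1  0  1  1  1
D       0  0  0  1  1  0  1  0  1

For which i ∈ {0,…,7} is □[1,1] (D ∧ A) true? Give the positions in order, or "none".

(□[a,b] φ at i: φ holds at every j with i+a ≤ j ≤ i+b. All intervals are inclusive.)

Evaluate at each i in [0,7]:
  i=0: ✗ (fails at j=1)
  i=1: ✗ (fails at j=2)
  i=2: ✓ (all of [3,3])
  i=3: ✓ (all of [4,4])
  i=4: ✗ (fails at j=5)
  i=5: ✓ (all of [6,6])
  i=6: ✗ (fails at j=7)
  i=7: ✓ (all of [8,8])

2, 3, 5, 7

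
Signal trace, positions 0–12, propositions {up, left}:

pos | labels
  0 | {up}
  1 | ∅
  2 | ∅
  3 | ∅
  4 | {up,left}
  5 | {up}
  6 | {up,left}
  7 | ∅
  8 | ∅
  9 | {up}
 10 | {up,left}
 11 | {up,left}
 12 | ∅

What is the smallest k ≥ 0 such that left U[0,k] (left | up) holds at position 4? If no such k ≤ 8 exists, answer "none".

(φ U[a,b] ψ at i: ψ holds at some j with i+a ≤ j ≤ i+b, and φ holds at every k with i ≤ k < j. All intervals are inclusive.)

Need earliest j ≥ 4 with (left | up), and left at every k in [4,j-1].
  j=4: rhs holds (empty prefix). k = 0.

0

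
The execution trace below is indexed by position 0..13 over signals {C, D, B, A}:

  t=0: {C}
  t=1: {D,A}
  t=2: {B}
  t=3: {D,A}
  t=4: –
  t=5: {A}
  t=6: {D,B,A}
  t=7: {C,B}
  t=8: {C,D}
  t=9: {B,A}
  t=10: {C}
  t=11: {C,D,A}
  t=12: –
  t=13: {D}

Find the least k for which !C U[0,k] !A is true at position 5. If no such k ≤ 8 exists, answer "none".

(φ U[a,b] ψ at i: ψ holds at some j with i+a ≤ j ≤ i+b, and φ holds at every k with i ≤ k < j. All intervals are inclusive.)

Need earliest j ≥ 5 with !A, and !C at every k in [5,j-1].
  j=5: rhs fails.
  j=6: rhs fails.
  j=7: rhs holds; lhs holds on [5,6]. k = 2.

2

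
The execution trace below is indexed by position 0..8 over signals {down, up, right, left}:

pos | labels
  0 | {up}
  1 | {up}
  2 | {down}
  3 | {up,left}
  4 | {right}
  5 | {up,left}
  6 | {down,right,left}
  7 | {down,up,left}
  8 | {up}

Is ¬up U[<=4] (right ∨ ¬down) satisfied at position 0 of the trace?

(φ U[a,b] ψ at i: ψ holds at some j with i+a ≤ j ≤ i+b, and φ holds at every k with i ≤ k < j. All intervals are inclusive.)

Holds

Need some j in [0,4] with (right ∨ ¬down), and ¬up at every k in [0,j-1].
  j=0: (right ∨ ¬down) holds; no prefix to check → satisfied.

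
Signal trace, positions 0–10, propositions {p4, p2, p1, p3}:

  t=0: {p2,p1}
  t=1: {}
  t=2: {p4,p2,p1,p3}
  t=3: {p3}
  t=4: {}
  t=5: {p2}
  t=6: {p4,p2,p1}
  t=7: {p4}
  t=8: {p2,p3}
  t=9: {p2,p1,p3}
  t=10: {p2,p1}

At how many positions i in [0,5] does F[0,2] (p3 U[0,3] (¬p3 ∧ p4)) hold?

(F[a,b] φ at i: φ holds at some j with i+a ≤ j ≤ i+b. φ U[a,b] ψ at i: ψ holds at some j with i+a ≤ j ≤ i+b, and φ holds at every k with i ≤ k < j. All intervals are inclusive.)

2

Evaluate at each i in [0,5]:
  i=0: ✗ (none in [0,2])
  i=1: ✗ (none in [1,3])
  i=2: ✗ (none in [2,4])
  i=3: ✗ (none in [3,5])
  i=4: ✓ (witness j=6)
  i=5: ✓ (witness j=6)
Positions where it holds: {4, 5} → 2.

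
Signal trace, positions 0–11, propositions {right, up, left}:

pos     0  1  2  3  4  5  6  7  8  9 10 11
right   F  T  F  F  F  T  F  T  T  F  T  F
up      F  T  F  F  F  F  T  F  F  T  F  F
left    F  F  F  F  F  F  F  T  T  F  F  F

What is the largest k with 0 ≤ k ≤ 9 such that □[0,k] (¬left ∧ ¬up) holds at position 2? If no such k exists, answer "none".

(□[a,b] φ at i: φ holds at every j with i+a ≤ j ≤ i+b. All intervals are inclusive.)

3

(¬left ∧ ¬up) must hold from j=2 onward; find where it first fails.
  j=2: holds
  j=3: holds
  j=4: holds
  j=5: holds
  j=6: fails
Holds on [2,5], so largest k = 3.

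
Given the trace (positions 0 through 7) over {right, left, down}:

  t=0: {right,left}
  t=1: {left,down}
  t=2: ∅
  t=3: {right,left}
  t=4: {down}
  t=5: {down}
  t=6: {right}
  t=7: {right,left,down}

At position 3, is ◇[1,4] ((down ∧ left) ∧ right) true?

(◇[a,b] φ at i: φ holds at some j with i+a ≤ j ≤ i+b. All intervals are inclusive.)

Yes

Check ((down ∧ left) ∧ right) at each j in [4,7]:
  j=4: false
  j=5: false
  j=6: false
  j=7: true
Found at j=7 → formula holds.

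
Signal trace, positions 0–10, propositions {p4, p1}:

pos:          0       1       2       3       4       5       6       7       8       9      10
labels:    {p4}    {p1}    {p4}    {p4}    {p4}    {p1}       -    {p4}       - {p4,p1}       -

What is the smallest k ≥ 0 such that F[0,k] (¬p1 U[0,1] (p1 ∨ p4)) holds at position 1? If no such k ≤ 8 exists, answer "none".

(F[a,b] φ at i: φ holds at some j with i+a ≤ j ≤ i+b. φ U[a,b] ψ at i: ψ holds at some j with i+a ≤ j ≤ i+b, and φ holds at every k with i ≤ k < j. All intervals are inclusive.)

Scan j = 1,2,… for (¬p1 U[0,1] (p1 ∨ p4)):
  j=1: holds
First hit at j=1, so smallest k = 1-1 = 0.

0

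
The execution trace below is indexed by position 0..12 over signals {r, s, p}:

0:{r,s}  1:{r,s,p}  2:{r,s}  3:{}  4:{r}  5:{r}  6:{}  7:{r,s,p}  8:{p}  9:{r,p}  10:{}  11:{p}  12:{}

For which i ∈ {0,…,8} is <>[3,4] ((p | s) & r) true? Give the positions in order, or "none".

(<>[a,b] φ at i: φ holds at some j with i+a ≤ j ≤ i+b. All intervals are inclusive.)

Evaluate at each i in [0,8]:
  i=0: ✗ (none in [3,4])
  i=1: ✗ (none in [4,5])
  i=2: ✗ (none in [5,6])
  i=3: ✓ (witness j=7)
  i=4: ✓ (witness j=7)
  i=5: ✓ (witness j=9)
  i=6: ✓ (witness j=9)
  i=7: ✗ (none in [10,11])
  i=8: ✗ (none in [11,12])

3, 4, 5, 6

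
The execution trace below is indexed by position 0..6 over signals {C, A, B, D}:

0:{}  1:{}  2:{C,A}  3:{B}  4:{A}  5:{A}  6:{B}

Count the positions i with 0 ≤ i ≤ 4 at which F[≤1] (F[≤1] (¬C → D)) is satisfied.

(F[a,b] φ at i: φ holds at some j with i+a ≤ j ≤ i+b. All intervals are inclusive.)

Evaluate at each i in [0,4]:
  i=0: ✓ (witness j=1)
  i=1: ✓ (witness j=1)
  i=2: ✓ (witness j=2)
  i=3: ✗ (none in [3,4])
  i=4: ✗ (none in [4,5])
Positions where it holds: {0, 1, 2} → 3.

3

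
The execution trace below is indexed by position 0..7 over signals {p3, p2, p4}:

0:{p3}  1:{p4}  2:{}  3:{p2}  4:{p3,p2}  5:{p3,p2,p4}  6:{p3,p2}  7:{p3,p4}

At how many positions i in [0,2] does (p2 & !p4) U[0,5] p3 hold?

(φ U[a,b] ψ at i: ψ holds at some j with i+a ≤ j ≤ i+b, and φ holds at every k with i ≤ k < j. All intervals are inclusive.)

1

Evaluate at each i in [0,2]:
  i=0: ✓ (rhs at j=0)
  i=1: ✗ (lhs fails at k=1 before rhs at j=4)
  i=2: ✗ (lhs fails at k=2 before rhs at j=4)
Positions where it holds: {0} → 1.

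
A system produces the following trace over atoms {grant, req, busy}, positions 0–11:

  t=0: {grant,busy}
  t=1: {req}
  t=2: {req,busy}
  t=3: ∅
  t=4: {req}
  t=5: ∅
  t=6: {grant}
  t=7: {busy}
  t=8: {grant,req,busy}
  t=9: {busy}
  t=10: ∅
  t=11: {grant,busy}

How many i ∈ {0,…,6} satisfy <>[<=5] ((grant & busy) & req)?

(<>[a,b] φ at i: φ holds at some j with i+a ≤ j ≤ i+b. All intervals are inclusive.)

Evaluate at each i in [0,6]:
  i=0: ✗ (none in [0,5])
  i=1: ✗ (none in [1,6])
  i=2: ✗ (none in [2,7])
  i=3: ✓ (witness j=8)
  i=4: ✓ (witness j=8)
  i=5: ✓ (witness j=8)
  i=6: ✓ (witness j=8)
Positions where it holds: {3, 4, 5, 6} → 4.

4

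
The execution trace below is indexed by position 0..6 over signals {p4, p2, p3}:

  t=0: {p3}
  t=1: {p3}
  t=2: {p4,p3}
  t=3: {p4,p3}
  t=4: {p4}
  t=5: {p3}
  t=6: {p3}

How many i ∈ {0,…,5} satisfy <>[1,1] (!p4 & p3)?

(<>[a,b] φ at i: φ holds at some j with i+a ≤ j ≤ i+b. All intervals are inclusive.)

Evaluate at each i in [0,5]:
  i=0: ✓ (witness j=1)
  i=1: ✗ (none in [2,2])
  i=2: ✗ (none in [3,3])
  i=3: ✗ (none in [4,4])
  i=4: ✓ (witness j=5)
  i=5: ✓ (witness j=6)
Positions where it holds: {0, 4, 5} → 3.

3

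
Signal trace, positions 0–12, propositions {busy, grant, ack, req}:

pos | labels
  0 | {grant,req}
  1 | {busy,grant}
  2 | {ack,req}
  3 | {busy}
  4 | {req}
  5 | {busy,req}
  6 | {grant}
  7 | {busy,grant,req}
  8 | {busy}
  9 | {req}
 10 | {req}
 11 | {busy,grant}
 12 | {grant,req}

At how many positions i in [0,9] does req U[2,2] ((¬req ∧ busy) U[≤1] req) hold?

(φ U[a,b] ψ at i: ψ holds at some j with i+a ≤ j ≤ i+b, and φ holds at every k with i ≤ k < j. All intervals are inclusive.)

1

Evaluate at each i in [0,9]:
  i=0: ✗ (lhs fails at k=1 before rhs at j=2)
  i=1: ✗ (lhs fails at k=1 before rhs at j=3)
  i=2: ✗ (lhs fails at k=3 before rhs at j=4)
  i=3: ✗ (lhs fails at k=3 before rhs at j=5)
  i=4: ✗ (no rhs in [6,6])
  i=5: ✗ (lhs fails at k=6 before rhs at j=7)
  i=6: ✗ (lhs fails at k=6 before rhs at j=8)
  i=7: ✗ (lhs fails at k=8 before rhs at j=9)
  i=8: ✗ (lhs fails at k=8 before rhs at j=10)
  i=9: ✓ (rhs at j=11; lhs holds on [9,10])
Positions where it holds: {9} → 1.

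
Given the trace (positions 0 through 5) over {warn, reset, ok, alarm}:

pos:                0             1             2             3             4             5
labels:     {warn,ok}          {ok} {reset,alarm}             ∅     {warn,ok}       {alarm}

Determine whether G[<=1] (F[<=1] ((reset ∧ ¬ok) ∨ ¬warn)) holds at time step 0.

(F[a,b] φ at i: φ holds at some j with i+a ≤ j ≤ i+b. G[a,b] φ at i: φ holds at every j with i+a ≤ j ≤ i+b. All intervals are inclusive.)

Check F[<=1] ((reset ∧ ¬ok) ∨ ¬warn) at every j in [0,1]:
  j=0: holds (witness at 1)
  j=1: holds (witness at 1)
All positions satisfy it → formula holds.

Yes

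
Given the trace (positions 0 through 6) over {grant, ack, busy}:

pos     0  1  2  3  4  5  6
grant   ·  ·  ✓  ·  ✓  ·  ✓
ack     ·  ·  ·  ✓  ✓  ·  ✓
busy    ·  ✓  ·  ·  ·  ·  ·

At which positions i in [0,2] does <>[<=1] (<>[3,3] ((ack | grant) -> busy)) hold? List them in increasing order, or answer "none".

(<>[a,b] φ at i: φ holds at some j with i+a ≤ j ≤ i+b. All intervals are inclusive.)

Evaluate at each i in [0,2]:
  i=0: ✗ (none in [0,1])
  i=1: ✓ (witness j=2)
  i=2: ✓ (witness j=2)

1, 2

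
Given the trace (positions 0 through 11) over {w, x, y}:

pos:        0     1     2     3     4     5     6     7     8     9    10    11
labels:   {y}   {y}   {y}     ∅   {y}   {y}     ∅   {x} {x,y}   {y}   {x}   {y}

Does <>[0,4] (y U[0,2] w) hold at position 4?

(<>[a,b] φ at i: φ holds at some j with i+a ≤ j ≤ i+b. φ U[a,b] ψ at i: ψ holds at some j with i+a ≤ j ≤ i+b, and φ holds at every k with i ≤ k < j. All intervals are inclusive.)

Does not hold

Check (y U[0,2] w) at each j in [4,8]:
  j=4: fails
  j=5: fails
  j=6: fails
  j=7: fails
  j=8: fails
No position in the window satisfies it → formula fails.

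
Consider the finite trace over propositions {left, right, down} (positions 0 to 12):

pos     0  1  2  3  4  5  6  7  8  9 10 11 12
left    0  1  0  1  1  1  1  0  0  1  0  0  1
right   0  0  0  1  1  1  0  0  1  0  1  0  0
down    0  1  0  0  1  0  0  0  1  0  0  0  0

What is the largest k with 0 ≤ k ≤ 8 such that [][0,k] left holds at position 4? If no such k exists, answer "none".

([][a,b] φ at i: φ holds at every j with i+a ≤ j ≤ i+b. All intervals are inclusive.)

2

left must hold from j=4 onward; find where it first fails.
  j=4: holds
  j=5: holds
  j=6: holds
  j=7: fails
Holds on [4,6], so largest k = 2.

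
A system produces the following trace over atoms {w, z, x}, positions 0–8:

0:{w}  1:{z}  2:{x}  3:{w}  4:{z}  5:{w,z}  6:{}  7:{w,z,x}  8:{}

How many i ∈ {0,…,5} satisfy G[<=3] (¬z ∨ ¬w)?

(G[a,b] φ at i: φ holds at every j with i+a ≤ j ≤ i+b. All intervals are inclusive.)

Evaluate at each i in [0,5]:
  i=0: ✓ (all of [0,3])
  i=1: ✓ (all of [1,4])
  i=2: ✗ (fails at j=5)
  i=3: ✗ (fails at j=5)
  i=4: ✗ (fails at j=5)
  i=5: ✗ (fails at j=5)
Positions where it holds: {0, 1} → 2.

2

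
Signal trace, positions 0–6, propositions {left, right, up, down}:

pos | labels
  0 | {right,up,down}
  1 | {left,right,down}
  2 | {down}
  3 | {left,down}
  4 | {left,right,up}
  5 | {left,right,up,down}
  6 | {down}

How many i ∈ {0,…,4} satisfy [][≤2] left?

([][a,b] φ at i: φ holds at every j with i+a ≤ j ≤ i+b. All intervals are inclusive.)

Evaluate at each i in [0,4]:
  i=0: ✗ (fails at j=0)
  i=1: ✗ (fails at j=2)
  i=2: ✗ (fails at j=2)
  i=3: ✓ (all of [3,5])
  i=4: ✗ (fails at j=6)
Positions where it holds: {3} → 1.

1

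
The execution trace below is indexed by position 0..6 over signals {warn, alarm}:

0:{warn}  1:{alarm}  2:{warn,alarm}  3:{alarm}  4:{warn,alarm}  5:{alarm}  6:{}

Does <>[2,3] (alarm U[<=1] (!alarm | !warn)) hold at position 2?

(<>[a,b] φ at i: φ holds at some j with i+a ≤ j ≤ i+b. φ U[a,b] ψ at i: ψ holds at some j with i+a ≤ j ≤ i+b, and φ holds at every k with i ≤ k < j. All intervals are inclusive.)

Check (alarm U[<=1] (!alarm | !warn)) at each j in [4,5]:
  j=4: holds
  j=5: holds
Found at j=4 → formula holds.

Holds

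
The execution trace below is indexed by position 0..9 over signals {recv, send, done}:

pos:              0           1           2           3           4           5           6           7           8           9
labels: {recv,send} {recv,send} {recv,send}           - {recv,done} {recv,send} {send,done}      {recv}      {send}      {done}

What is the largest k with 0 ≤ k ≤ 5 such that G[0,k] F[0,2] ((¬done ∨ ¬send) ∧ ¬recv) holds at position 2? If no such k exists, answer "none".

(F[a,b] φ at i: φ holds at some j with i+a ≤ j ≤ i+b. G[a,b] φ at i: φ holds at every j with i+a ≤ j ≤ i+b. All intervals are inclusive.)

F[0,2] ((¬done ∨ ¬send) ∧ ¬recv) must hold from j=2 onward; find where it first fails.
  j=2: holds
  j=3: holds
  j=4: fails
Holds on [2,3], so largest k = 1.

1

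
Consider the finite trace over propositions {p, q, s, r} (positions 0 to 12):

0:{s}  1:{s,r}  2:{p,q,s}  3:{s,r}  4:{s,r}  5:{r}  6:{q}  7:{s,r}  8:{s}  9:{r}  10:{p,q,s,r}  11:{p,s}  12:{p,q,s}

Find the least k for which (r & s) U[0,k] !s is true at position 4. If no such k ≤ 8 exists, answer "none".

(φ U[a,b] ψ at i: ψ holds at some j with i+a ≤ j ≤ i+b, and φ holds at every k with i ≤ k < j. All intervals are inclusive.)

1

Need earliest j ≥ 4 with !s, and (r & s) at every k in [4,j-1].
  j=4: rhs fails.
  j=5: rhs holds; lhs holds on [4,4]. k = 1.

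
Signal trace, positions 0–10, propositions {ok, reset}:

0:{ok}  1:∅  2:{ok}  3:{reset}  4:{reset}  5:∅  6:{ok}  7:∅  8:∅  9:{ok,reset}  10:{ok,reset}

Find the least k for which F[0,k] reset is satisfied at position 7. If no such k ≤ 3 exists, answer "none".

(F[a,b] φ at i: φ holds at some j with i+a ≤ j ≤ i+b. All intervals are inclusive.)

Scan j = 7,8,… for reset:
  j=7: fails
  j=8: fails
  j=9: holds
First hit at j=9, so smallest k = 9-7 = 2.

2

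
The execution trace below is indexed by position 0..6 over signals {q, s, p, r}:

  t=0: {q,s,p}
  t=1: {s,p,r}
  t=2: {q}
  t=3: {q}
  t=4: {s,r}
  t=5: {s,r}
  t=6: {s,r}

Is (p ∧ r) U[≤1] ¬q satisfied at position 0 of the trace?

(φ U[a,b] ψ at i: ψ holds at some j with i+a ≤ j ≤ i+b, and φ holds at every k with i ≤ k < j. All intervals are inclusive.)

False

Need some j in [0,1] with ¬q, and (p ∧ r) at every k in [0,j-1].
  j=0: ¬q false.
  j=1: ¬q holds, but (p ∧ r) fails at k=0 → not this j.
No j in the window works → until fails.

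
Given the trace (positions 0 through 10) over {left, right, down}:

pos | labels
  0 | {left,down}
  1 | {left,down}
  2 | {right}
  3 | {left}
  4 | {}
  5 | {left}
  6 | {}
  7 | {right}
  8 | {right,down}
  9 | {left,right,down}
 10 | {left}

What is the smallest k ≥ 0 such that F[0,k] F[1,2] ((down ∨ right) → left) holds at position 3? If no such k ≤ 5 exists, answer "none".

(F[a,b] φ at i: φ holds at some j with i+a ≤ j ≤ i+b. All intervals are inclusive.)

Scan j = 3,4,… for F[1,2] ((down ∨ right) → left):
  j=3: holds
First hit at j=3, so smallest k = 3-3 = 0.

0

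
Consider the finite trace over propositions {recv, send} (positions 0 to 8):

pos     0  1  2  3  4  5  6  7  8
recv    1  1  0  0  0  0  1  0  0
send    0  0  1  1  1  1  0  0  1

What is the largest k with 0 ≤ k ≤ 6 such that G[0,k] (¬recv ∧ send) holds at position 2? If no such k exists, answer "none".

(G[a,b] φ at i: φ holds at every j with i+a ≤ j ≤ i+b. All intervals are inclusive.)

(¬recv ∧ send) must hold from j=2 onward; find where it first fails.
  j=2: holds
  j=3: holds
  j=4: holds
  j=5: holds
  j=6: fails
Holds on [2,5], so largest k = 3.

3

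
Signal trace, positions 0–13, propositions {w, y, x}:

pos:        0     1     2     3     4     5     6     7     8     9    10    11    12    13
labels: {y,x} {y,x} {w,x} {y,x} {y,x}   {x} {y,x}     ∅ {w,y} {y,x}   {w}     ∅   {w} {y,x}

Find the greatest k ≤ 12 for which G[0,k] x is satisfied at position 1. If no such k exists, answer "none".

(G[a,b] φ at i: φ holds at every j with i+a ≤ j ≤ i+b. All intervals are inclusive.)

x must hold from j=1 onward; find where it first fails.
  j=1: holds
  j=2: holds
  j=3: holds
  j=4: holds
  j=5: holds
  j=6: holds
  j=7: fails
Holds on [1,6], so largest k = 5.

5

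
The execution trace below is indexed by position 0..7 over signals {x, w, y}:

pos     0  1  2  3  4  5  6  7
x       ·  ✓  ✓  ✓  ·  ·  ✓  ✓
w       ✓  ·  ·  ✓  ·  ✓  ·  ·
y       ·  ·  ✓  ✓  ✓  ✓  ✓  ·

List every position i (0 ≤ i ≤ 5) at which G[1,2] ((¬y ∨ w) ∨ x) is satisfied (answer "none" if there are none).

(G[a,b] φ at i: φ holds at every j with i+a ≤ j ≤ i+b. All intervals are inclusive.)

Evaluate at each i in [0,5]:
  i=0: ✓ (all of [1,2])
  i=1: ✓ (all of [2,3])
  i=2: ✗ (fails at j=4)
  i=3: ✗ (fails at j=4)
  i=4: ✓ (all of [5,6])
  i=5: ✓ (all of [6,7])

0, 1, 4, 5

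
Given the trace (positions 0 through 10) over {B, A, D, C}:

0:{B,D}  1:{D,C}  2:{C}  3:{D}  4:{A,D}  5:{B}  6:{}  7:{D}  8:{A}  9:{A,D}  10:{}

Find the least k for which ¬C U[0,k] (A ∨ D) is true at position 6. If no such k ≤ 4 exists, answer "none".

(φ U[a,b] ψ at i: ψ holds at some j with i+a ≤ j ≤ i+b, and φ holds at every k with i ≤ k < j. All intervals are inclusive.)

Need earliest j ≥ 6 with (A ∨ D), and ¬C at every k in [6,j-1].
  j=6: rhs fails.
  j=7: rhs holds; lhs holds on [6,6]. k = 1.

1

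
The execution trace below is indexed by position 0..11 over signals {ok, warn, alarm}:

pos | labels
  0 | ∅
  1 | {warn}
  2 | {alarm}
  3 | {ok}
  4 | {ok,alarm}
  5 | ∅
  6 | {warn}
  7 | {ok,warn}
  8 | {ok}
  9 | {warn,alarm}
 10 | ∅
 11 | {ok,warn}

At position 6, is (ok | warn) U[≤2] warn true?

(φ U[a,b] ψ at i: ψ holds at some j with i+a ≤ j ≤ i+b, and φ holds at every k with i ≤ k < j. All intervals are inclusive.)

Yes

Need some j in [6,8] with warn, and (ok | warn) at every k in [6,j-1].
  j=6: warn holds; no prefix to check → satisfied.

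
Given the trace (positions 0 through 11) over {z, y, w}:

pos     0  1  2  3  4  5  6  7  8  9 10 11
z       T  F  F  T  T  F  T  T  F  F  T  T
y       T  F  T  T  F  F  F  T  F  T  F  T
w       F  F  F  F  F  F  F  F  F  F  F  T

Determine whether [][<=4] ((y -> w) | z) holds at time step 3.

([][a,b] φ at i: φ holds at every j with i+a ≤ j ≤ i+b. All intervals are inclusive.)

Check ((y -> w) | z) at every j in [3,7]:
  j=3: true
  j=4: true
  j=5: true
  j=6: true
  j=7: true
All positions satisfy it → formula holds.

True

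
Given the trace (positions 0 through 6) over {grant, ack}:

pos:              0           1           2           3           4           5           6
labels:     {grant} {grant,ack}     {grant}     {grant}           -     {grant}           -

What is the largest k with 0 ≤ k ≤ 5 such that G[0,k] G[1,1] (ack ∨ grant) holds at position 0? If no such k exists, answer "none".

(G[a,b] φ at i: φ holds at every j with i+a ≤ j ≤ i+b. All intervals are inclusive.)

G[1,1] (ack ∨ grant) must hold from j=0 onward; find where it first fails.
  j=0: holds
  j=1: holds
  j=2: holds
  j=3: fails
Holds on [0,2], so largest k = 2.

2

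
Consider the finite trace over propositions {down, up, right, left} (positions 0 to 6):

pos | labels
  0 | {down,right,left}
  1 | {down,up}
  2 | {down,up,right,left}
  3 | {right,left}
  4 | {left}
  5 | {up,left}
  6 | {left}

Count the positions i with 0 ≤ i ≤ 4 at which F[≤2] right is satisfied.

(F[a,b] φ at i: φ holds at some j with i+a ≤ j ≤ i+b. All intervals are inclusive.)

Evaluate at each i in [0,4]:
  i=0: ✓ (witness j=0)
  i=1: ✓ (witness j=2)
  i=2: ✓ (witness j=2)
  i=3: ✓ (witness j=3)
  i=4: ✗ (none in [4,6])
Positions where it holds: {0, 1, 2, 3} → 4.

4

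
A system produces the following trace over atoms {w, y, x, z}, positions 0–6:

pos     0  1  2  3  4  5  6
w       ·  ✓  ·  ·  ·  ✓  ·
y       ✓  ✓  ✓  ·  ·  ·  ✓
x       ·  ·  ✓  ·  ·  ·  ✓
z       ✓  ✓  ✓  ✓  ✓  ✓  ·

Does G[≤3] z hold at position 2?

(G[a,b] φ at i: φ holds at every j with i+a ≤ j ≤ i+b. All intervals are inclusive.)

Check z at every j in [2,5]:
  j=2: true
  j=3: true
  j=4: true
  j=5: true
All positions satisfy it → formula holds.

True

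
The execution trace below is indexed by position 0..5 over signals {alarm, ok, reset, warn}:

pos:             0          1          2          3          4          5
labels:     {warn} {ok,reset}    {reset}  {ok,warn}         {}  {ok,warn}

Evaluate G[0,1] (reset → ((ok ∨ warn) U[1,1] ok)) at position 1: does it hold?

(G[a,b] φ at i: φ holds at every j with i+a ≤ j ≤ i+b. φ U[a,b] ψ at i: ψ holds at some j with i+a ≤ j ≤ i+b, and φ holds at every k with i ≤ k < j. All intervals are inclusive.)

False

Check (reset → ((ok ∨ warn) U[1,1] ok)) at every j in [1,2]:
  j=1: antecedent true; consequent fails → ✗
  j=2: antecedent true; consequent fails → ✗
Fails at j=1 → formula fails.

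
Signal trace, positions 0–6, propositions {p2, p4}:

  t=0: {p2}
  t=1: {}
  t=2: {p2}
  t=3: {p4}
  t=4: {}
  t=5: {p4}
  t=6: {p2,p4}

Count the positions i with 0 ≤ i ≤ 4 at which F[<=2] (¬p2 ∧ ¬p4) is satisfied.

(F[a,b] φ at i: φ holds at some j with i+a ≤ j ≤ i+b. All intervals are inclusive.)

Evaluate at each i in [0,4]:
  i=0: ✓ (witness j=1)
  i=1: ✓ (witness j=1)
  i=2: ✓ (witness j=4)
  i=3: ✓ (witness j=4)
  i=4: ✓ (witness j=4)
Positions where it holds: {0, 1, 2, 3, 4} → 5.

5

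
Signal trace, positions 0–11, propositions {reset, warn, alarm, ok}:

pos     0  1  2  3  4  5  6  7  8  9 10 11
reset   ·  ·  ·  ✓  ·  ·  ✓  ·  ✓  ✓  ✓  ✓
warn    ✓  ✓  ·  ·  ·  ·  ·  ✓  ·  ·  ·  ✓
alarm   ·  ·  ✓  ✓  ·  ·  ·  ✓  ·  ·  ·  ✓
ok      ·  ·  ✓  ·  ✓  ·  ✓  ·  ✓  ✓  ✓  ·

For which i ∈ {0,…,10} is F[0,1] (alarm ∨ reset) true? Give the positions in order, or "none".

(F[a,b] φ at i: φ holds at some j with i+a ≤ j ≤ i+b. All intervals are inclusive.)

1, 2, 3, 5, 6, 7, 8, 9, 10

Evaluate at each i in [0,10]:
  i=0: ✗ (none in [0,1])
  i=1: ✓ (witness j=2)
  i=2: ✓ (witness j=2)
  i=3: ✓ (witness j=3)
  i=4: ✗ (none in [4,5])
  i=5: ✓ (witness j=6)
  i=6: ✓ (witness j=6)
  i=7: ✓ (witness j=7)
  i=8: ✓ (witness j=8)
  i=9: ✓ (witness j=9)
  i=10: ✓ (witness j=10)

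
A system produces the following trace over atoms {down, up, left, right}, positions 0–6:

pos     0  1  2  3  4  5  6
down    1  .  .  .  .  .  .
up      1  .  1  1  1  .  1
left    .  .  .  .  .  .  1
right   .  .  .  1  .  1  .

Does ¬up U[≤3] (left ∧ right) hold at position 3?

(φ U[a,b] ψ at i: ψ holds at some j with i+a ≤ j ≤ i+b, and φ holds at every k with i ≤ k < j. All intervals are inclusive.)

False

Need some j in [3,6] with (left ∧ right), and ¬up at every k in [3,j-1].
  j=3: (left ∧ right) false.
  j=4: (left ∧ right) false.
  j=5: (left ∧ right) false.
  j=6: (left ∧ right) false.
No j in the window works → until fails.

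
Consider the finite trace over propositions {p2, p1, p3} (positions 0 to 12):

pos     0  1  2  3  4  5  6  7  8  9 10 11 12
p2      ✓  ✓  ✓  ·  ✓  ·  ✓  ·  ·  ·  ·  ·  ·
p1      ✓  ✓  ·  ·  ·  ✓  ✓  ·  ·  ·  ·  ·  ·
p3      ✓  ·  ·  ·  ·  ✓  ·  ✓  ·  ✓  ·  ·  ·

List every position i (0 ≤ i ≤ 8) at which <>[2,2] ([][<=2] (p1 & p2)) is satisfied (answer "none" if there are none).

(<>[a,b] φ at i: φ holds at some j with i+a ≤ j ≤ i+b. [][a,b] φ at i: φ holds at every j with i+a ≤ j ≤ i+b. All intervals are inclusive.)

none

Evaluate at each i in [0,8]:
  i=0: ✗ (none in [2,2])
  i=1: ✗ (none in [3,3])
  i=2: ✗ (none in [4,4])
  i=3: ✗ (none in [5,5])
  i=4: ✗ (none in [6,6])
  i=5: ✗ (none in [7,7])
  i=6: ✗ (none in [8,8])
  i=7: ✗ (none in [9,9])
  i=8: ✗ (none in [10,10])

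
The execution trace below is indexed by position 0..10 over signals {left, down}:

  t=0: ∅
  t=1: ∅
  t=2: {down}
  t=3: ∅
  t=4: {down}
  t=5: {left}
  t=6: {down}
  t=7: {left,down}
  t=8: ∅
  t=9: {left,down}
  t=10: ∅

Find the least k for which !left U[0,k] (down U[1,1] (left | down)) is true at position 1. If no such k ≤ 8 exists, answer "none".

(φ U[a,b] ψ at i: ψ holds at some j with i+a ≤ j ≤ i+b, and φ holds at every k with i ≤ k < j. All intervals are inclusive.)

3

Need earliest j ≥ 1 with (down U[1,1] (left | down)), and !left at every k in [1,j-1].
  j=1: rhs fails.
  j=2: rhs fails.
  j=3: rhs fails.
  j=4: rhs holds; lhs holds on [1,3]. k = 3.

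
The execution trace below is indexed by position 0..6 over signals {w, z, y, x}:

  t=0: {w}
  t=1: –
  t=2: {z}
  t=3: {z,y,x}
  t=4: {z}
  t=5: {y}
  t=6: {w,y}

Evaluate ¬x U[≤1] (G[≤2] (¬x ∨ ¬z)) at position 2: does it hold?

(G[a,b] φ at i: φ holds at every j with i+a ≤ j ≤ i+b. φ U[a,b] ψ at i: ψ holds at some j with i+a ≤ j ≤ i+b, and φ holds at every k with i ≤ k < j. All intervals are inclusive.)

Need some j in [2,3] with G[≤2] (¬x ∨ ¬z), and ¬x at every k in [2,j-1].
  j=2: G[≤2] (¬x ∨ ¬z) — fails at 3.
  j=3: G[≤2] (¬x ∨ ¬z) — fails at 3.
No j in the window works → until fails.

No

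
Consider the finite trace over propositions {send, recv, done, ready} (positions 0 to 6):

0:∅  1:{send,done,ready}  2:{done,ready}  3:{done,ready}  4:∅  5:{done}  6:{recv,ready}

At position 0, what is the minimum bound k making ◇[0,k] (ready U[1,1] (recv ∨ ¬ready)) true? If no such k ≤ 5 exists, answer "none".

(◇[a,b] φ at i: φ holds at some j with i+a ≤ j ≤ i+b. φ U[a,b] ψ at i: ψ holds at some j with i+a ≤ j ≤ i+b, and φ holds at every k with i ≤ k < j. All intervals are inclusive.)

3

Scan j = 0,1,… for (ready U[1,1] (recv ∨ ¬ready)):
  j=0: fails
  j=1: fails
  j=2: fails
  j=3: holds
First hit at j=3, so smallest k = 3-0 = 3.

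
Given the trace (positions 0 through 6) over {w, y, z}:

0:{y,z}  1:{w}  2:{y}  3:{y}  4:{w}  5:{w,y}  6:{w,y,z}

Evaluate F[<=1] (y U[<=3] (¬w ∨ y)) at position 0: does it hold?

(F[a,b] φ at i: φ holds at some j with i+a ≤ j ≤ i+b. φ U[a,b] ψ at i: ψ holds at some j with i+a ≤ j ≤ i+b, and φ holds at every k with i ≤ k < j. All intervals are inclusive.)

Check (y U[<=3] (¬w ∨ y)) at each j in [0,1]:
  j=0: holds
  j=1: fails
Found at j=0 → formula holds.

Yes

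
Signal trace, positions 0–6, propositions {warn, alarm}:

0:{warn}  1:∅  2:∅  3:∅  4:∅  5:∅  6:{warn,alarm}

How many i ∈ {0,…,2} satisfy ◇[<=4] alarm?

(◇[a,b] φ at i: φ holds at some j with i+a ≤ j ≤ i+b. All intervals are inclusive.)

1

Evaluate at each i in [0,2]:
  i=0: ✗ (none in [0,4])
  i=1: ✗ (none in [1,5])
  i=2: ✓ (witness j=6)
Positions where it holds: {2} → 1.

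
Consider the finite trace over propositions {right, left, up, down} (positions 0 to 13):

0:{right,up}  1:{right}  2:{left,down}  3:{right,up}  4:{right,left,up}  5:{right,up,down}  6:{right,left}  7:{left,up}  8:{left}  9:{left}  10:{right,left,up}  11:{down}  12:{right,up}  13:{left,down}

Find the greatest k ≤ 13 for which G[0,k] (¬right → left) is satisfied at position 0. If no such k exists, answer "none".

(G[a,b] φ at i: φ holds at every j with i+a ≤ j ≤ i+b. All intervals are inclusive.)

(¬right → left) must hold from j=0 onward; find where it first fails.
  j=0: holds
  j=1: holds
  j=2: holds
  j=3: holds
  j=4: holds
  j=5: holds
  j=6: holds
  j=7: holds
  j=8: holds
  j=9: holds
  j=10: holds
  j=11: fails
Holds on [0,10], so largest k = 10.

10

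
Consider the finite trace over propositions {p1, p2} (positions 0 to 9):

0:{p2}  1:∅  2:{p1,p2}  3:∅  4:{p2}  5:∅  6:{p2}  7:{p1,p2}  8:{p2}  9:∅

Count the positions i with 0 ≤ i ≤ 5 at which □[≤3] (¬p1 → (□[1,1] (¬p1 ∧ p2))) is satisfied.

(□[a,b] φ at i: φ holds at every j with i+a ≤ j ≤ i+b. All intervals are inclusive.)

Evaluate at each i in [0,5]:
  i=0: ✗ (fails at j=0)
  i=1: ✗ (fails at j=1)
  i=2: ✗ (fails at j=4)
  i=3: ✗ (fails at j=4)
  i=4: ✗ (fails at j=4)
  i=5: ✗ (fails at j=6)
Positions where it holds: {} → 0.

0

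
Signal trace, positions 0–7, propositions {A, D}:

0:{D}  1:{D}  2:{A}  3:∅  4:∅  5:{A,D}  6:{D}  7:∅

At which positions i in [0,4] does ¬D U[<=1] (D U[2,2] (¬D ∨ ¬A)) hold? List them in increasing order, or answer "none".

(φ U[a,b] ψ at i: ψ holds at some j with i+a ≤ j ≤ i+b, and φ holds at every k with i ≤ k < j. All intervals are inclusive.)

Evaluate at each i in [0,4]:
  i=0: ✓ (rhs at j=0)
  i=1: ✗ (no rhs in [1,2])
  i=2: ✗ (no rhs in [2,3])
  i=3: ✗ (no rhs in [3,4])
  i=4: ✓ (rhs at j=5; lhs holds on [4,4])

0, 4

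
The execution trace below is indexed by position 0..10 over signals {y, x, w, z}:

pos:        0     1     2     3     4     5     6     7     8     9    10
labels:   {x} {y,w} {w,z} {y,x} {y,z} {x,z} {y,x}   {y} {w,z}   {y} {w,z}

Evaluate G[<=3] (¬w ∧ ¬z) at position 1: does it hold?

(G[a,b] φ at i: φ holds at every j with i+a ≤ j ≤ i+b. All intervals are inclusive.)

Check (¬w ∧ ¬z) at every j in [1,4]:
  j=1: false
  j=2: false
  j=3: true
  j=4: false
Fails at j=1 → formula fails.

Does not hold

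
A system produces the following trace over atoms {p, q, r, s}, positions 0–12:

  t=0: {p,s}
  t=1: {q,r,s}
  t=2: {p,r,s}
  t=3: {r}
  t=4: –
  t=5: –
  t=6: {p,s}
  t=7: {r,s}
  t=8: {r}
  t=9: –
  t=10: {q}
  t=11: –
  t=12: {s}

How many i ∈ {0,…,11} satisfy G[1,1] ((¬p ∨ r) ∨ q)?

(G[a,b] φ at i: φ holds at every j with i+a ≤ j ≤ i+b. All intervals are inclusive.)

Evaluate at each i in [0,11]:
  i=0: ✓ (all of [1,1])
  i=1: ✓ (all of [2,2])
  i=2: ✓ (all of [3,3])
  i=3: ✓ (all of [4,4])
  i=4: ✓ (all of [5,5])
  i=5: ✗ (fails at j=6)
  i=6: ✓ (all of [7,7])
  i=7: ✓ (all of [8,8])
  i=8: ✓ (all of [9,9])
  i=9: ✓ (all of [10,10])
  i=10: ✓ (all of [11,11])
  i=11: ✓ (all of [12,12])
Positions where it holds: {0, 1, 2, 3, 4, 6, 7, 8, 9, 10, 11} → 11.

11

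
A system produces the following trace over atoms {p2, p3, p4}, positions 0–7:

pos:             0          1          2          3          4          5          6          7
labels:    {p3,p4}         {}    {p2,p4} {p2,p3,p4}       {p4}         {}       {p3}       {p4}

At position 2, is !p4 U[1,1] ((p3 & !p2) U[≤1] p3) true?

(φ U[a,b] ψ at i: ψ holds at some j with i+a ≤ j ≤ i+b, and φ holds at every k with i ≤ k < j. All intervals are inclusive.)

Need some j in [3,3] with ((p3 & !p2) U[≤1] p3), and !p4 at every k in [2,j-1].
  j=3: ((p3 & !p2) U[≤1] p3) holds, but !p4 fails at k=2 → not this j.
No j in the window works → until fails.

False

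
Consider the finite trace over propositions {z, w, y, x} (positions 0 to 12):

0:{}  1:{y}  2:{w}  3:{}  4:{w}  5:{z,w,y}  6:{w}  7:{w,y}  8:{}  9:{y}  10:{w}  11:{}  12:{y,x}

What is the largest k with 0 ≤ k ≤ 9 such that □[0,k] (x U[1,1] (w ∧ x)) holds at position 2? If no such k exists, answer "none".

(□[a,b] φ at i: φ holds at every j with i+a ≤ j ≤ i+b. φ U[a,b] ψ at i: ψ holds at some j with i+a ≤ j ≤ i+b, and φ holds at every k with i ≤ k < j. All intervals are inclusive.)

(x U[1,1] (w ∧ x)) must hold from j=2 onward; find where it first fails.
  j=2: fails → no k works.

none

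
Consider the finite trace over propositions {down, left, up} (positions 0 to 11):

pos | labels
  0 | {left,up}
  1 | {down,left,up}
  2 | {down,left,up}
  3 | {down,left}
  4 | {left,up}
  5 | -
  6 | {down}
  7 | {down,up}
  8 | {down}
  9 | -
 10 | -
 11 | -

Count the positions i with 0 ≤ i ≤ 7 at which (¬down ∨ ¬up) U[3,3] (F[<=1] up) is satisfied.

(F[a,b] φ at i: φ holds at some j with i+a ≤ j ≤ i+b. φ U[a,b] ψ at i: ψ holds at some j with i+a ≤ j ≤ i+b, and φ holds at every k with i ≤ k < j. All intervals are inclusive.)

2

Evaluate at each i in [0,7]:
  i=0: ✗ (lhs fails at k=1 before rhs at j=3)
  i=1: ✗ (lhs fails at k=1 before rhs at j=4)
  i=2: ✗ (no rhs in [5,5])
  i=3: ✓ (rhs at j=6; lhs holds on [3,5])
  i=4: ✓ (rhs at j=7; lhs holds on [4,6])
  i=5: ✗ (no rhs in [8,8])
  i=6: ✗ (no rhs in [9,9])
  i=7: ✗ (no rhs in [10,10])
Positions where it holds: {3, 4} → 2.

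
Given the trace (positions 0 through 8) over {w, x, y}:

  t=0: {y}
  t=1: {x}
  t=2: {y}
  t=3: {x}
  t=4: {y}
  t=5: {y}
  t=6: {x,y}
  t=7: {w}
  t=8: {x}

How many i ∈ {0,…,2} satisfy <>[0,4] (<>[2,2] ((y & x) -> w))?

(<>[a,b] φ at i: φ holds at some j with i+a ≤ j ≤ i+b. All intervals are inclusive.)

3

Evaluate at each i in [0,2]:
  i=0: ✓ (witness j=0)
  i=1: ✓ (witness j=1)
  i=2: ✓ (witness j=2)
Positions where it holds: {0, 1, 2} → 3.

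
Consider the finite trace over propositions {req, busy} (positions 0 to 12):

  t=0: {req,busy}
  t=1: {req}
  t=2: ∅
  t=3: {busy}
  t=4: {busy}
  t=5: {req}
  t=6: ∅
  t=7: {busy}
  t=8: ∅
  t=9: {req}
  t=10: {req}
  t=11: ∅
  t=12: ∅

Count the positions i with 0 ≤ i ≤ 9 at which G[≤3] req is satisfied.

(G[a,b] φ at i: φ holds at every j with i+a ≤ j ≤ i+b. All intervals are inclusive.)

0

Evaluate at each i in [0,9]:
  i=0: ✗ (fails at j=2)
  i=1: ✗ (fails at j=2)
  i=2: ✗ (fails at j=2)
  i=3: ✗ (fails at j=3)
  i=4: ✗ (fails at j=4)
  i=5: ✗ (fails at j=6)
  i=6: ✗ (fails at j=6)
  i=7: ✗ (fails at j=7)
  i=8: ✗ (fails at j=8)
  i=9: ✗ (fails at j=11)
Positions where it holds: {} → 0.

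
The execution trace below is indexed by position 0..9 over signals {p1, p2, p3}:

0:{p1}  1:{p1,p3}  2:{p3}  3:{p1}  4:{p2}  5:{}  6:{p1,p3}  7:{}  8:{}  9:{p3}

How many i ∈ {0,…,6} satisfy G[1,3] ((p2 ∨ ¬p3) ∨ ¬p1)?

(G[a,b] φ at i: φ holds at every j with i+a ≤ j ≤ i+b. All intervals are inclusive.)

Evaluate at each i in [0,6]:
  i=0: ✗ (fails at j=1)
  i=1: ✓ (all of [2,4])
  i=2: ✓ (all of [3,5])
  i=3: ✗ (fails at j=6)
  i=4: ✗ (fails at j=6)
  i=5: ✗ (fails at j=6)
  i=6: ✓ (all of [7,9])
Positions where it holds: {1, 2, 6} → 3.

3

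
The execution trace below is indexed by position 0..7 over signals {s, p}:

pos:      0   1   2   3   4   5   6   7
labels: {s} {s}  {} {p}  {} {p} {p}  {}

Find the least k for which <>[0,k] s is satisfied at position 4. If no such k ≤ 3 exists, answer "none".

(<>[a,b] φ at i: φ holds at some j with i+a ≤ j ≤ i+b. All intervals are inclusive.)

Scan j = 4,5,… for s:
  j=4: fails
  j=5: fails
  j=6: fails
  j=7: fails
No j in [4,7] satisfies it → none.

none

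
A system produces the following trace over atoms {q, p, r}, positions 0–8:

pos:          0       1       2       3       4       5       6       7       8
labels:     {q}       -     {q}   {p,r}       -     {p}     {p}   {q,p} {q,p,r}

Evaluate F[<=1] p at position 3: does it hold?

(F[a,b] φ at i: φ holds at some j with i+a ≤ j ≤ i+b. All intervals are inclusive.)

Check p at each j in [3,4]:
  j=3: true
  j=4: false
Found at j=3 → formula holds.

Holds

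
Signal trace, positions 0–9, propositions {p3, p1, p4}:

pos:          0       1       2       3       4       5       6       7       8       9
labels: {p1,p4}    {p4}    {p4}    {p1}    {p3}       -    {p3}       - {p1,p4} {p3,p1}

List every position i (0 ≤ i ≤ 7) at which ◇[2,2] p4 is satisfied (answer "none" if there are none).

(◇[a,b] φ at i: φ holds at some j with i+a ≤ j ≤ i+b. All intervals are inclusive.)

Evaluate at each i in [0,7]:
  i=0: ✓ (witness j=2)
  i=1: ✗ (none in [3,3])
  i=2: ✗ (none in [4,4])
  i=3: ✗ (none in [5,5])
  i=4: ✗ (none in [6,6])
  i=5: ✗ (none in [7,7])
  i=6: ✓ (witness j=8)
  i=7: ✗ (none in [9,9])

0, 6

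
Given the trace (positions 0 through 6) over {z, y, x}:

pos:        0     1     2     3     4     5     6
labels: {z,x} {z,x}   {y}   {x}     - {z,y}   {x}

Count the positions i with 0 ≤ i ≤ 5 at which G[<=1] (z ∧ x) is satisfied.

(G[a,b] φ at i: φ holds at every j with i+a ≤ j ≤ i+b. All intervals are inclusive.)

1

Evaluate at each i in [0,5]:
  i=0: ✓ (all of [0,1])
  i=1: ✗ (fails at j=2)
  i=2: ✗ (fails at j=2)
  i=3: ✗ (fails at j=3)
  i=4: ✗ (fails at j=4)
  i=5: ✗ (fails at j=5)
Positions where it holds: {0} → 1.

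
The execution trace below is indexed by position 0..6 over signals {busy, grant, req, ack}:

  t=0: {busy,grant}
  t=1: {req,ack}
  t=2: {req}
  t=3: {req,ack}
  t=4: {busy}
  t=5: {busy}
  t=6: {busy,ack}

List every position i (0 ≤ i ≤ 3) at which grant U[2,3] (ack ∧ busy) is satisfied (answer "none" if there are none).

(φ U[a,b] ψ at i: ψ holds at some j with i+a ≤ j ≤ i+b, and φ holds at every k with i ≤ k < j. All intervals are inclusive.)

Evaluate at each i in [0,3]:
  i=0: ✗ (no rhs in [2,3])
  i=1: ✗ (no rhs in [3,4])
  i=2: ✗ (no rhs in [4,5])
  i=3: ✗ (lhs fails at k=3 before rhs at j=6)

none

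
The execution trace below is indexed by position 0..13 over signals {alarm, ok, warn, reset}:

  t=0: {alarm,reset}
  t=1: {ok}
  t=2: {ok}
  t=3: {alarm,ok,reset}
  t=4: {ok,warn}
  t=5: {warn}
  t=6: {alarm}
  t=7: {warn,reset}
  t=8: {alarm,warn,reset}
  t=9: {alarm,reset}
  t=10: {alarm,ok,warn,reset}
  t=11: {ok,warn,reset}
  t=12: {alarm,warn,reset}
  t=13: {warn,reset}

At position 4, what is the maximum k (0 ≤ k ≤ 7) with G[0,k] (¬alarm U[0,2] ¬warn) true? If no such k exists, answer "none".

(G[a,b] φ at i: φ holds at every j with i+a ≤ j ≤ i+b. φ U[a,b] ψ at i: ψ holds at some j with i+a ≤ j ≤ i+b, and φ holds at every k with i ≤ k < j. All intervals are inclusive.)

(¬alarm U[0,2] ¬warn) must hold from j=4 onward; find where it first fails.
  j=4: holds
  j=5: holds
  j=6: holds
  j=7: fails
Holds on [4,6], so largest k = 2.

2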